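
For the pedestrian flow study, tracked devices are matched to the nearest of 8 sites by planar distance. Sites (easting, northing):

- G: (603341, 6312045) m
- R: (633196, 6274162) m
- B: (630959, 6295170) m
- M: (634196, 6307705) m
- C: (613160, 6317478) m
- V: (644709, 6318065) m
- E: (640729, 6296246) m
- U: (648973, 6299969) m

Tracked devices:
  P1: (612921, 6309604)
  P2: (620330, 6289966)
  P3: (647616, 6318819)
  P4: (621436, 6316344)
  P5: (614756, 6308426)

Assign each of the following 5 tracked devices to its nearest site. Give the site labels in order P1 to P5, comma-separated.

P1 → C (d²=62056997.00)
P2 → B (d²=140057257.00)
P3 → V (d²=9019165.00)
P4 → C (d²=69778132.00)
P5 → C (d²=84485920.00)

C, B, V, C, C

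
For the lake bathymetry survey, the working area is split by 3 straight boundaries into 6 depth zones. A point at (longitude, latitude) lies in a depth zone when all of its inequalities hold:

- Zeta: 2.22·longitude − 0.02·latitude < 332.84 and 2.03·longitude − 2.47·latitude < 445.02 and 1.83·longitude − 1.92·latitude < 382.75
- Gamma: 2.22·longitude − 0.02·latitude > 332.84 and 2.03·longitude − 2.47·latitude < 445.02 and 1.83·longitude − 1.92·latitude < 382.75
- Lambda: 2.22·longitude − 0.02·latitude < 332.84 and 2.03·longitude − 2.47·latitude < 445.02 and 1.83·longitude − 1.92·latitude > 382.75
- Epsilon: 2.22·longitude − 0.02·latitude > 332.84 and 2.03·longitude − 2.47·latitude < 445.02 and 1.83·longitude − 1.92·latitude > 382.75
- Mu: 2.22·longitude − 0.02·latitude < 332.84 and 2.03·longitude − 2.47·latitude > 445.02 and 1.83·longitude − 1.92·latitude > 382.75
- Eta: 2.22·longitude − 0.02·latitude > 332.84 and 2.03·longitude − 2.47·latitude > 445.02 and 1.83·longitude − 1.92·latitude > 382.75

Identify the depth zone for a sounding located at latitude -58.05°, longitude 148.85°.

2.22·148.85 − 0.02·-58.05 = 331.608, which is < 332.84
2.03·148.85 − 2.47·-58.05 = 445.549, which is > 445.02
1.83·148.85 − 1.92·-58.05 = 383.851, which is > 382.75
This sign pattern matches Mu.

Mu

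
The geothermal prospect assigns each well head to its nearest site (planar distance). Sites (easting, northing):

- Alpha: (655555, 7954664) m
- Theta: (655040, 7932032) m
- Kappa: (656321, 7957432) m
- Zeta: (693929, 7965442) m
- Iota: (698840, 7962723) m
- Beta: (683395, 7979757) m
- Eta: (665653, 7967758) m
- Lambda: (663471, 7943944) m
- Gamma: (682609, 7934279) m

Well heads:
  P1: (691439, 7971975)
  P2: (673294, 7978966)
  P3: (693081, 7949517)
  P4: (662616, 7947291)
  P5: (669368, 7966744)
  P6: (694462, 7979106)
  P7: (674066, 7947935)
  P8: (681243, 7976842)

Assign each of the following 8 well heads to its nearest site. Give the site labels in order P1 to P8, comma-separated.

Zeta, Beta, Iota, Lambda, Eta, Beta, Lambda, Beta

P1 → Zeta (d²=48880189.00)
P2 → Beta (d²=102655882.00)
P3 → Iota (d²=207564517.00)
P4 → Lambda (d²=11933434.00)
P5 → Eta (d²=14829421.00)
P6 → Beta (d²=122902290.00)
P7 → Lambda (d²=128182106.00)
P8 → Beta (d²=13128329.00)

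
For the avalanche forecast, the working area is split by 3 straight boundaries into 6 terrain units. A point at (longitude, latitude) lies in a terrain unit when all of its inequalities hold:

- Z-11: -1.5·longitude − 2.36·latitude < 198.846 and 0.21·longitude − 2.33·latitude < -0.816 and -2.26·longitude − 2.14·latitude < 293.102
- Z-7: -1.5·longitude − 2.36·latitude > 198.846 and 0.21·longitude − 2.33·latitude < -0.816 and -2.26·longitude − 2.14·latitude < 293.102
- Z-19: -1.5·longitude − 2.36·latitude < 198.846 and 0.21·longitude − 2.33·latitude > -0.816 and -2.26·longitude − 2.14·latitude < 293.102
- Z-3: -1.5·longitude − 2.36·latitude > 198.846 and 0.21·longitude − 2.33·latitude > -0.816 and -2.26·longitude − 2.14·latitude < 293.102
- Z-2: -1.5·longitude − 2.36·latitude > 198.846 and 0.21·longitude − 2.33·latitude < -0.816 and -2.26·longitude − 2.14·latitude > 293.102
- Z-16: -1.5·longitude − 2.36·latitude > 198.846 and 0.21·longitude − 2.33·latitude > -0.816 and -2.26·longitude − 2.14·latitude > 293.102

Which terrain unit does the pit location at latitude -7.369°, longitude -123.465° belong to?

Z-2

-1.5·-123.465 − 2.36·-7.369 = 202.588, which is > 198.846
0.21·-123.465 − 2.33·-7.369 = -8.758, which is < -0.816
-2.26·-123.465 − 2.14·-7.369 = 294.801, which is > 293.102
This sign pattern matches Z-2.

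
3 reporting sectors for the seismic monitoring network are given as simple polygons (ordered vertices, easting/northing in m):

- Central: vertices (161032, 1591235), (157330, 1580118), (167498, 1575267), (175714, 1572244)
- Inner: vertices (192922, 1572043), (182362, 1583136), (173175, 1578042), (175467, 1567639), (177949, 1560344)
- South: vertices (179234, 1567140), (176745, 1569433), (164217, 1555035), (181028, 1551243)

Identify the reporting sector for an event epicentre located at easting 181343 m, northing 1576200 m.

Cast a ray rightward from (181343, 1576200). For each polygon, the edges (by vertex number in listed order) whose endpoints lie on opposite sides of northing = 1576200, where each meets that height, and whether that is right or left of the point:
Central: 2–3 at easting≈165542.4 (left), 4–1 at easting≈172655.6 (left) → 0 crossings.
Inner: 1–2 at easting≈188964.7 (right), 3–4 at easting≈173580.8 (left) → 1 crossing.
South: no edge straddles that height → 0 crossings.
Only Inner has an odd count, so the point is inside Inner.

Inner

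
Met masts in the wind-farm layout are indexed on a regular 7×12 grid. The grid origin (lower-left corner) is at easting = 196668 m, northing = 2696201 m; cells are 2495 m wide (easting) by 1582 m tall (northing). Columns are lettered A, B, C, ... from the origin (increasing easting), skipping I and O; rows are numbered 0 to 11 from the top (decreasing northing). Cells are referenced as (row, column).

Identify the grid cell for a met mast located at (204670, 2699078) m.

(10, D)

Column index: ⌊(204670 − 196668) / 2495⌋ = ⌊3.207⌋ = 3 → column D
Row offset from origin: ⌊(2699078 − 2696201) / 1582⌋ = ⌊1.819⌋ = 1 → row 10 (counted from top)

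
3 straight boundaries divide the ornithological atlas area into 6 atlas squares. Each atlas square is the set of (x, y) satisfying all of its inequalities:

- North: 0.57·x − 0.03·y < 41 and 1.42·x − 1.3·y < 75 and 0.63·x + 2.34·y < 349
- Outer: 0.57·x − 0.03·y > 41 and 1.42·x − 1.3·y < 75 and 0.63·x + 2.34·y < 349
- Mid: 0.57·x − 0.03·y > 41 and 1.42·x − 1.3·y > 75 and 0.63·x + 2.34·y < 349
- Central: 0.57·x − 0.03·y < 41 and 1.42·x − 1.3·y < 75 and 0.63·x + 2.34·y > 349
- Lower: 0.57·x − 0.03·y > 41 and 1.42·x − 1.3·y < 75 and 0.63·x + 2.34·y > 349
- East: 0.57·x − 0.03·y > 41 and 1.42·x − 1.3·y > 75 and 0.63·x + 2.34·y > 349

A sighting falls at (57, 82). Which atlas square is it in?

North

0.57·57 − 0.03·82 = 30.030, which is < 41
1.42·57 − 1.3·82 = -25.660, which is < 75
0.63·57 + 2.34·82 = 227.790, which is < 349
This sign pattern matches North.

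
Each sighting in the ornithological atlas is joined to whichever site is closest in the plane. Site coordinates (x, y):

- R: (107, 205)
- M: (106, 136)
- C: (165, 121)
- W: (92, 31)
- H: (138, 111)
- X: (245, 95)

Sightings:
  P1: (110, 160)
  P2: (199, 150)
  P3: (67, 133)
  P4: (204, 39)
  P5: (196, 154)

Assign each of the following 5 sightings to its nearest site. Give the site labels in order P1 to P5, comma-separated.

P1 → M (d²=592.00)
P2 → C (d²=1997.00)
P3 → M (d²=1530.00)
P4 → X (d²=4817.00)
P5 → C (d²=2050.00)

M, C, M, X, C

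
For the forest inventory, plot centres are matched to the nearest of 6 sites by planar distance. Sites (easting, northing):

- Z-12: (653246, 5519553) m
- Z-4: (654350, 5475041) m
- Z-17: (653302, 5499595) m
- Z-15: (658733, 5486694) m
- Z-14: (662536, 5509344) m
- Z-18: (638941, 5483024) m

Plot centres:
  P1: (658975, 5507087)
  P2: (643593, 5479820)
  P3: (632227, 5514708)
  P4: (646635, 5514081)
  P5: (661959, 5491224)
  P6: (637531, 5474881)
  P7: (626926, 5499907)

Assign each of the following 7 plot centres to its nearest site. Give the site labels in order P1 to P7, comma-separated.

Z-14, Z-18, Z-12, Z-12, Z-15, Z-18, Z-18

P1 → Z-14 (d²=17774770.00)
P2 → Z-18 (d²=31906720.00)
P3 → Z-12 (d²=465272386.00)
P4 → Z-12 (d²=73648105.00)
P5 → Z-15 (d²=30927976.00)
P6 → Z-18 (d²=68296549.00)
P7 → Z-18 (d²=429395914.00)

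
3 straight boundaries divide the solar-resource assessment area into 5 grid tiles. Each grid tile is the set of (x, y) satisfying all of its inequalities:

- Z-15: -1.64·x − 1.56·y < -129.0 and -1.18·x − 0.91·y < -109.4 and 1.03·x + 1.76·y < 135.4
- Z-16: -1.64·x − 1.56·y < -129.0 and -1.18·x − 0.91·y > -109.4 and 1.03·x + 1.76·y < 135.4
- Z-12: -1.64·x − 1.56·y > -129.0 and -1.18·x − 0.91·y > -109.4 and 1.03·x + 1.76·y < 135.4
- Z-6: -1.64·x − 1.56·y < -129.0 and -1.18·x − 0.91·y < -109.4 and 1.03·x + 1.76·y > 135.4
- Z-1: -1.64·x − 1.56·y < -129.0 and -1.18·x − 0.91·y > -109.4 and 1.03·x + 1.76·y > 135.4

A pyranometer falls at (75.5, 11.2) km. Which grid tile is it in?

-1.64·75.5 − 1.56·11.2 = -141.292, which is < -129.0
-1.18·75.5 − 0.91·11.2 = -99.282, which is > -109.4
1.03·75.5 + 1.76·11.2 = 97.477, which is < 135.4
This sign pattern matches Z-16.

Z-16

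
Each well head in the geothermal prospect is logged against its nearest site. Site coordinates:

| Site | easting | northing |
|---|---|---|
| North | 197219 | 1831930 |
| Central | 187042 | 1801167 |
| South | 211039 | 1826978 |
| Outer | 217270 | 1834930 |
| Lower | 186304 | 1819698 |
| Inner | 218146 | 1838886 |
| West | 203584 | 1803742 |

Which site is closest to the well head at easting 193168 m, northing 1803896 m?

Central

Squared distances to each site:
North: 802315757.000; Central: 44975317.000; South: 852151365.000; Outer: 1544015560.000; Lower: 296817700.000; Inner: 1848200584.000; West: 108516772.000.
Minimum at Central.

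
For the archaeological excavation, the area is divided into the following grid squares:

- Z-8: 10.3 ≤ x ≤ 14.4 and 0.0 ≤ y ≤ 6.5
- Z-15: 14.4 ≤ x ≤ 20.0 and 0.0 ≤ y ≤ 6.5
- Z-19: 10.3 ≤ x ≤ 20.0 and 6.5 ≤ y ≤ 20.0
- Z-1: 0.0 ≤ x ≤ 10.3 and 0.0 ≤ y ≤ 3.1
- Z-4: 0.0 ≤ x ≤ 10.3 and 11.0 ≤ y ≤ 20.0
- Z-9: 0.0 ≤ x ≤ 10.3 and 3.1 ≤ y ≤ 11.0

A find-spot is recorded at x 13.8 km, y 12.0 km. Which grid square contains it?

The point has x = 13.8 and y = 12.0.
Only Z-19 satisfies 10.3 ≤ x ≤ 20.0 and 6.5 ≤ y ≤ 20.0.

Z-19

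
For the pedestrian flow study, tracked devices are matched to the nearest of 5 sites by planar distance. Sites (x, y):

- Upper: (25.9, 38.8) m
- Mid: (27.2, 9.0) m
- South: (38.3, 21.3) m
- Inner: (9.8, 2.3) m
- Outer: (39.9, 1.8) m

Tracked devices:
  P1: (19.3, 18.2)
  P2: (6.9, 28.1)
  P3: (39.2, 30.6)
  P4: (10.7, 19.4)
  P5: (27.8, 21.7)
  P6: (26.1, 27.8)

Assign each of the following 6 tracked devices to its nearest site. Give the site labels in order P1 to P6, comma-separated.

P1 → Mid (d²=147.05)
P2 → Upper (d²=475.49)
P3 → South (d²=87.30)
P4 → Inner (d²=293.22)
P5 → South (d²=110.41)
P6 → Upper (d²=121.04)

Mid, Upper, South, Inner, South, Upper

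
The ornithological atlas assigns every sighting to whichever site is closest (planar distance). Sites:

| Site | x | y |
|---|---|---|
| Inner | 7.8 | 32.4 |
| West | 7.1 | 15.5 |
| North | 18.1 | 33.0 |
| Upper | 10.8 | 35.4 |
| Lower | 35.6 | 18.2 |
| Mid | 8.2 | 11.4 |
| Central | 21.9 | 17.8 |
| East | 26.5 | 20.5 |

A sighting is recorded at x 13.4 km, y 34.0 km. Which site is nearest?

Squared distances to each site:
Inner: 33.920; West: 381.940; North: 23.090; Upper: 8.720; Lower: 742.480; Mid: 537.800; Central: 334.690; East: 353.860.
Minimum at Upper.

Upper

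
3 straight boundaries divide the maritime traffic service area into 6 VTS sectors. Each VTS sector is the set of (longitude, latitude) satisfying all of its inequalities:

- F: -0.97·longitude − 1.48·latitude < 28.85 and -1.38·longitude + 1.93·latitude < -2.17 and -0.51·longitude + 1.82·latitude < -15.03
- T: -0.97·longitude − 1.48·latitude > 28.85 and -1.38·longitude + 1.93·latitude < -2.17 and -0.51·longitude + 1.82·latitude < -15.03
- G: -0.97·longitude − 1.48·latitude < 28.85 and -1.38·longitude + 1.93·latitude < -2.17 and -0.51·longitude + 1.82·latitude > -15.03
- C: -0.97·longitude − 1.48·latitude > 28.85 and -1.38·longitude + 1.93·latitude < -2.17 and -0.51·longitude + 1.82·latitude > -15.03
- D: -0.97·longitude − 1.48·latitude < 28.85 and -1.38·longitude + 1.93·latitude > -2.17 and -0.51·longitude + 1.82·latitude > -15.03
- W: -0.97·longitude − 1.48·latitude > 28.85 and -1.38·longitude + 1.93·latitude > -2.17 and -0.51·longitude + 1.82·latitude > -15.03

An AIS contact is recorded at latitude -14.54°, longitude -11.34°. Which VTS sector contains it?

-0.97·-11.34 − 1.48·-14.54 = 32.519, which is > 28.85
-1.38·-11.34 + 1.93·-14.54 = -12.413, which is < -2.17
-0.51·-11.34 + 1.82·-14.54 = -20.679, which is < -15.03
This sign pattern matches T.

T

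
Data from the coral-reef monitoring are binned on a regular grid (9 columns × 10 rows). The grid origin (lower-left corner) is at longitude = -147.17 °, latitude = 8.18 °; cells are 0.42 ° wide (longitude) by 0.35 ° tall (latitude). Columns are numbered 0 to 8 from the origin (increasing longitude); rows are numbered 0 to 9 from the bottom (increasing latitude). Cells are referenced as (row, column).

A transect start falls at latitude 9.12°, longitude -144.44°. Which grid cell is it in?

Column index: ⌊(-144.44 − -147.17) / 0.42⌋ = ⌊6.500⌋ = 6
Row offset from origin: ⌊(9.12 − 8.18) / 0.35⌋ = ⌊2.686⌋ = 2 → row 2

(2, 6)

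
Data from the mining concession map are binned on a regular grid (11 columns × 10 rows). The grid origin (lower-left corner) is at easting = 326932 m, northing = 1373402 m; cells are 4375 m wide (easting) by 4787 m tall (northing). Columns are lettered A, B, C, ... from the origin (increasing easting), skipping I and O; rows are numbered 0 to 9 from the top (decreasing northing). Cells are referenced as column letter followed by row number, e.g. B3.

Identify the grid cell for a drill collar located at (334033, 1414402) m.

Column index: ⌊(334033 − 326932) / 4375⌋ = ⌊1.623⌋ = 1 → column B
Row offset from origin: ⌊(1414402 − 1373402) / 4787⌋ = ⌊8.565⌋ = 8 → row 1 (counted from top)

B1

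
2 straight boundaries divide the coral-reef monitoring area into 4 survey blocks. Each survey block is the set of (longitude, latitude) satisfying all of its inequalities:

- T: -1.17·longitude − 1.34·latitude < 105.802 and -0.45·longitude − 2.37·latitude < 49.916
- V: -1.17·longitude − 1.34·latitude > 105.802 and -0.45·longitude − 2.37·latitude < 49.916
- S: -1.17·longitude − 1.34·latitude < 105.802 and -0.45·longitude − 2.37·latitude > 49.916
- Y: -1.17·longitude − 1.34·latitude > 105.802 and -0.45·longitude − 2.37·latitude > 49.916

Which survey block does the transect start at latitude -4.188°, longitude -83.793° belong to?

T

-1.17·-83.793 − 1.34·-4.188 = 103.650, which is < 105.802
-0.45·-83.793 − 2.37·-4.188 = 47.632, which is < 49.916
This sign pattern matches T.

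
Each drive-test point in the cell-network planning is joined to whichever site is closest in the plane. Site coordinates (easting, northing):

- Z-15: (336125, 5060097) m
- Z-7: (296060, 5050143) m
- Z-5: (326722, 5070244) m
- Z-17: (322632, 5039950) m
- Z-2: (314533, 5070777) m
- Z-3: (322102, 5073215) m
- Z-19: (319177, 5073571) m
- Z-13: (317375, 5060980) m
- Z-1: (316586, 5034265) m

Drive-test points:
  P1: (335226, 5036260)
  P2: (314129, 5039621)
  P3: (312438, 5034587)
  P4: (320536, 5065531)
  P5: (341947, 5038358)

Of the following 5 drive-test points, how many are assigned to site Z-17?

2

P1 → Z-17
P2 → Z-1
P3 → Z-1
P4 → Z-13
P5 → Z-17
2 of the 5 go to Z-17.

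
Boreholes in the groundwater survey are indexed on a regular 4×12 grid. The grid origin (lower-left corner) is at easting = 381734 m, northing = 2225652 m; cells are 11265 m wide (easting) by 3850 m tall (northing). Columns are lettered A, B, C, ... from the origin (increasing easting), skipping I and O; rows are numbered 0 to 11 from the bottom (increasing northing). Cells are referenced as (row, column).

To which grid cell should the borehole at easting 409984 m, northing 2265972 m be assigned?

Column index: ⌊(409984 − 381734) / 11265⌋ = ⌊2.508⌋ = 2 → column C
Row offset from origin: ⌊(2265972 − 2225652) / 3850⌋ = ⌊10.473⌋ = 10 → row 10

(10, C)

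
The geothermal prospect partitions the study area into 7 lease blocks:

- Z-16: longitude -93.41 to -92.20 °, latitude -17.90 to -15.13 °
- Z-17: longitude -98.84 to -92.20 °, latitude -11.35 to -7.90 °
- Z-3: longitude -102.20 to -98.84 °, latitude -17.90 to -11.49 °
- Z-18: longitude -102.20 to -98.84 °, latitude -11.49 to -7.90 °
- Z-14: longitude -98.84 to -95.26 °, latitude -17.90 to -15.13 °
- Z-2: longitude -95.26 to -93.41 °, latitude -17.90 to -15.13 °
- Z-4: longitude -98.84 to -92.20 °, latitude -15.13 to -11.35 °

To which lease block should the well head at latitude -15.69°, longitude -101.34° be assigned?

Z-3

The point has longitude = -101.34 and latitude = -15.69.
Only Z-3 satisfies -102.20 ≤ longitude ≤ -98.84 and -17.90 ≤ latitude ≤ -11.49.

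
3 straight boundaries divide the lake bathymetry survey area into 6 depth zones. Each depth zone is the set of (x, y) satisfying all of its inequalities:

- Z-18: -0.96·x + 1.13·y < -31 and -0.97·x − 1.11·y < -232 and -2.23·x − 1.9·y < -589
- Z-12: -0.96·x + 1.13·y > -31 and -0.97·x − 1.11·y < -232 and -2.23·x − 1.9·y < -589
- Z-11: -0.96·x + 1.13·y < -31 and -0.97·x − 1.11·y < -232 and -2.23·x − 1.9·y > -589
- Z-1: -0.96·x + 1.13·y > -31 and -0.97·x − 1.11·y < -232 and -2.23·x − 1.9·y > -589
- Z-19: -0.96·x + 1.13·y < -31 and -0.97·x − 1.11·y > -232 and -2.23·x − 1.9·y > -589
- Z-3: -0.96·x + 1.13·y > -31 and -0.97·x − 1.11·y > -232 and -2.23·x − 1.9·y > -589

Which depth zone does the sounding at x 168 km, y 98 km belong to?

Z-11

-0.96·168 + 1.13·98 = -50.540, which is < -31
-0.97·168 − 1.11·98 = -271.740, which is < -232
-2.23·168 − 1.9·98 = -560.840, which is > -589
This sign pattern matches Z-11.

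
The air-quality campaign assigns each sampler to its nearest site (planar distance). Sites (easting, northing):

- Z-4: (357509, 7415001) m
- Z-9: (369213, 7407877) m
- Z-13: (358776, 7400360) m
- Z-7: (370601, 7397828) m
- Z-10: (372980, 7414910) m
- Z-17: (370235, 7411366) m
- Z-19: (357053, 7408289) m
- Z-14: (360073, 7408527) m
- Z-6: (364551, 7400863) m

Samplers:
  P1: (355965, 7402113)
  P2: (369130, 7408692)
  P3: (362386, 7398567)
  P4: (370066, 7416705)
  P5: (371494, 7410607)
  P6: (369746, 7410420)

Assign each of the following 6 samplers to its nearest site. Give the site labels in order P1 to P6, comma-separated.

Z-13, Z-9, Z-6, Z-10, Z-17, Z-17

P1 → Z-13 (d²=10974730.00)
P2 → Z-9 (d²=671114.00)
P3 → Z-6 (d²=9958841.00)
P4 → Z-10 (d²=11713421.00)
P5 → Z-17 (d²=2161162.00)
P6 → Z-17 (d²=1134037.00)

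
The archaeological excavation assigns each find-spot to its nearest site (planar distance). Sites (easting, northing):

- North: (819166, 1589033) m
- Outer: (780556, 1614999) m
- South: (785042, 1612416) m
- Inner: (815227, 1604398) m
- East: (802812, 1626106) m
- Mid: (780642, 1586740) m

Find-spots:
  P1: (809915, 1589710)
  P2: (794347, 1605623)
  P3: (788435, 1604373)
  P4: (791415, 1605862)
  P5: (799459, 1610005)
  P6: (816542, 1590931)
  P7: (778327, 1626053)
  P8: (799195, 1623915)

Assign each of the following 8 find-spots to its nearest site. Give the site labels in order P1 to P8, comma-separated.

P1 → North (d²=86039330.00)
P2 → South (d²=132727874.00)
P3 → South (d²=76202298.00)
P4 → South (d²=83570045.00)
P5 → South (d²=213662810.00)
P6 → North (d²=10487780.00)
P7 → Outer (d²=127159357.00)
P8 → East (d²=17883170.00)

North, South, South, South, South, North, Outer, East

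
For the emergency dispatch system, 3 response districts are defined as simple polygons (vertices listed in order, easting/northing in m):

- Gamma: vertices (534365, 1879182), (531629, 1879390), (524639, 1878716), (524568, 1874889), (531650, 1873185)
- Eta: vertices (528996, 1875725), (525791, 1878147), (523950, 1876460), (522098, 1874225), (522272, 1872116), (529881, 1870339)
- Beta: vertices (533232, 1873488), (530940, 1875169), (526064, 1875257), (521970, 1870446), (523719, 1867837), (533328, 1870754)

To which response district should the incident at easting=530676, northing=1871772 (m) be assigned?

Cast a ray rightward from (530676, 1871772). For each polygon, the edges (by vertex number in listed order) whose endpoints lie on opposite sides of northing = 1871772, where each meets that height, and whether that is right or left of the point:
Gamma: no edge straddles that height → 0 crossings.
Eta: 5–6 at easting≈523745.0 (left), 6–1 at easting≈529645.5 (left) → 0 crossings.
Beta: 3–4 at easting≈523098.4 (left), 6–1 at easting≈533292.3 (right) → 1 crossing.
Only Beta has an odd count, so the point is inside Beta.

Beta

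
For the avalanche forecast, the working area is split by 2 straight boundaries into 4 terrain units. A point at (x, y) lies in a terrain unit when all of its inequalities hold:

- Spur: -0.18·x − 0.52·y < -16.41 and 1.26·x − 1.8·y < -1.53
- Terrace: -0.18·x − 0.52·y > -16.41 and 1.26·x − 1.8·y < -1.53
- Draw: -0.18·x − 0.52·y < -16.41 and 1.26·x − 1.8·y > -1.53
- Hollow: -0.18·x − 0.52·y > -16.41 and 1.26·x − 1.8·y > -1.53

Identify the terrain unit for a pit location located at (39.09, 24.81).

-0.18·39.09 − 0.52·24.81 = -19.937, which is < -16.41
1.26·39.09 − 1.8·24.81 = 4.595, which is > -1.53
This sign pattern matches Draw.

Draw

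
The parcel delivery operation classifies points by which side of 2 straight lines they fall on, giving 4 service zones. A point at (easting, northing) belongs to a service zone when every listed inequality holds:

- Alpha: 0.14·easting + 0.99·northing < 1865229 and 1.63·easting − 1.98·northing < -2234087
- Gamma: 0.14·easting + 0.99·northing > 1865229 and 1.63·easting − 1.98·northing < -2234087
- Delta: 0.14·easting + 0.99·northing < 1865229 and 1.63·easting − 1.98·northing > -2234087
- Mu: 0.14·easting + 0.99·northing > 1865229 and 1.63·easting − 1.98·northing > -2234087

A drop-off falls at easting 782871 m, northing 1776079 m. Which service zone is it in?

0.14·782871 + 0.99·1776079 = 1867920.150, which is > 1865229
1.63·782871 − 1.98·1776079 = -2240556.690, which is < -2234087
This sign pattern matches Gamma.

Gamma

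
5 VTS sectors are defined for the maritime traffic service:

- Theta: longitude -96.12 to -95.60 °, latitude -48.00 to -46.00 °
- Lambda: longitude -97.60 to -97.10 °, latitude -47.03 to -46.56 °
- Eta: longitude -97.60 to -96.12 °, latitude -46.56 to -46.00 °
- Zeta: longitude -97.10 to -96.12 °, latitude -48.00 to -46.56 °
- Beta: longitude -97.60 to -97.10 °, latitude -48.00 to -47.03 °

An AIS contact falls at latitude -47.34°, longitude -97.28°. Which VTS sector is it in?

The point has longitude = -97.28 and latitude = -47.34.
Only Beta satisfies -97.60 ≤ longitude ≤ -97.10 and -48.00 ≤ latitude ≤ -47.03.

Beta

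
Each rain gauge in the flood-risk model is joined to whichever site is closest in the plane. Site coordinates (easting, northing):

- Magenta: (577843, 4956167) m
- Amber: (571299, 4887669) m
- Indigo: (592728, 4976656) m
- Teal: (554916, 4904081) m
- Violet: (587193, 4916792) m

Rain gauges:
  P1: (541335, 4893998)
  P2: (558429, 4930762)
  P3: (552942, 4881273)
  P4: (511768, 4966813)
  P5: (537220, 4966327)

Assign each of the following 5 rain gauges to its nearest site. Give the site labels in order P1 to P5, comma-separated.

P1 → Teal (d²=286110450.00)
P2 → Teal (d²=724216930.00)
P3 → Amber (d²=377888265.00)
P4 → Magenta (d²=4479242941.00)
P5 → Magenta (d²=1753453729.00)

Teal, Teal, Amber, Magenta, Magenta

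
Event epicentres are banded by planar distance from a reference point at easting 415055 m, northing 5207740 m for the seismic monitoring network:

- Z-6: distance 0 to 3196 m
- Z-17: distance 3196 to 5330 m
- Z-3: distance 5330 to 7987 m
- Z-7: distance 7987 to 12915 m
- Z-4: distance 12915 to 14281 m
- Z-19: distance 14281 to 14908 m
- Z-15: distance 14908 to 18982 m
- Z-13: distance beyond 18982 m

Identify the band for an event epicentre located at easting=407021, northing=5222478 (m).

Distance = √((407021−415055)² + (5222478−5207740)²) = √(64545156.000 + 217208644.000) = 16785.524 m.
14908 ≤ 16785.524 < 18982 → Z-15.

Z-15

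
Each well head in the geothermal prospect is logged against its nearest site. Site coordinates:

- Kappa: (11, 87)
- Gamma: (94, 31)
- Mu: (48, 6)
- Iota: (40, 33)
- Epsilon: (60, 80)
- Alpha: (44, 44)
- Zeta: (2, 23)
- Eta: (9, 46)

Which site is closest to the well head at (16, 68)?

Squared distances to each site:
Kappa: 386.000; Gamma: 7453.000; Mu: 4868.000; Iota: 1801.000; Epsilon: 2080.000; Alpha: 1360.000; Zeta: 2221.000; Eta: 533.000.
Minimum at Kappa.

Kappa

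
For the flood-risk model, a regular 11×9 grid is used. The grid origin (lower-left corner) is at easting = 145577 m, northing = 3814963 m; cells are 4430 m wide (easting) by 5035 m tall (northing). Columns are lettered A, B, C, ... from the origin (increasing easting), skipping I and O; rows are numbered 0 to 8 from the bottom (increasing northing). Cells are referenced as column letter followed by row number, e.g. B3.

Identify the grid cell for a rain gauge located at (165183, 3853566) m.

Column index: ⌊(165183 − 145577) / 4430⌋ = ⌊4.426⌋ = 4 → column E
Row offset from origin: ⌊(3853566 − 3814963) / 5035⌋ = ⌊7.667⌋ = 7 → row 7

E7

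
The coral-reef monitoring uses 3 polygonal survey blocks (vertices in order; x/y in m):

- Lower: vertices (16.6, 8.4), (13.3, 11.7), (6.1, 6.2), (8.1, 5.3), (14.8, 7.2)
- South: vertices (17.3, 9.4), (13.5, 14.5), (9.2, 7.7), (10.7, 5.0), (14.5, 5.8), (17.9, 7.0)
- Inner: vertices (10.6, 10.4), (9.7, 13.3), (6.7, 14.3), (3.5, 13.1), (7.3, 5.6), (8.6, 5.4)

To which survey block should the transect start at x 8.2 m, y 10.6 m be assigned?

Inner

Cast a ray rightward from (8.2, 10.6). For each polygon, the edges (by vertex number in listed order) whose endpoints lie on opposite sides of y = 10.6, where each meets that height, and whether that is right or left of the point:
Lower: 1–2 at x≈14.40 (right), 2–3 at x≈11.86 (right) → 2 crossings.
South: 1–2 at x≈16.41 (right), 2–3 at x≈11.03 (right) → 2 crossings.
Inner: 1–2 at x≈10.54 (right), 4–5 at x≈4.77 (left) → 1 crossing.
Only Inner has an odd count, so the point is inside Inner.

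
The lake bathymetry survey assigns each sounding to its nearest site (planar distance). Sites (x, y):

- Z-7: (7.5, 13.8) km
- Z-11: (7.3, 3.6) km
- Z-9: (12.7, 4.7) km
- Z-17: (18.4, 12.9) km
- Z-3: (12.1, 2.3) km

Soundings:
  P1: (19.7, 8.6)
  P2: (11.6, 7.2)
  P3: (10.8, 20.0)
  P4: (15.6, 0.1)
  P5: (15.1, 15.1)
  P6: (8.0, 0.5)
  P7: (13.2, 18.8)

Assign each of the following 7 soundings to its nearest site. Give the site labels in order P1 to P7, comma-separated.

Z-17, Z-9, Z-7, Z-3, Z-17, Z-11, Z-7

P1 → Z-17 (d²=20.18)
P2 → Z-9 (d²=7.46)
P3 → Z-7 (d²=49.33)
P4 → Z-3 (d²=17.09)
P5 → Z-17 (d²=15.73)
P6 → Z-11 (d²=10.10)
P7 → Z-7 (d²=57.49)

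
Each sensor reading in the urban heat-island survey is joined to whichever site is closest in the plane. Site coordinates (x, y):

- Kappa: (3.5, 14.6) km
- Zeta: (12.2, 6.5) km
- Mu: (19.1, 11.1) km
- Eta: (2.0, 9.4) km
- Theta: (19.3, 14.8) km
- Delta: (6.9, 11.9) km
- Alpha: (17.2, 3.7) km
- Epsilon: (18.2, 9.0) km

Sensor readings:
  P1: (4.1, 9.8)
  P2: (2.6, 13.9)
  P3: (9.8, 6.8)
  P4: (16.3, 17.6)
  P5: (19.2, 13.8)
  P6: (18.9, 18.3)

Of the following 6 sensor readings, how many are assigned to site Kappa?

P1 → Eta
P2 → Kappa
P3 → Zeta
P4 → Theta
P5 → Theta
P6 → Theta
1 of the 6 goes to Kappa.

1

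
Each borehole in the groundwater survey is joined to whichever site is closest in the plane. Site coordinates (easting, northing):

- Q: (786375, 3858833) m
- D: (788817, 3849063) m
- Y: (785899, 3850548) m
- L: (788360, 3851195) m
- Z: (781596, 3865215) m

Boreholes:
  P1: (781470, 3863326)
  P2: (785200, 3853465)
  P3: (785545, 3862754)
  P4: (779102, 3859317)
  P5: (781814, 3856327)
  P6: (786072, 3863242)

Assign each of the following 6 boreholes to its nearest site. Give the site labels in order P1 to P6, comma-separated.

P1 → Z (d²=3584197.00)
P2 → Y (d²=8997490.00)
P3 → Q (d²=16063141.00)
P4 → Z (d²=41006440.00)
P5 → Q (d²=27082757.00)
P6 → Q (d²=19531090.00)

Z, Y, Q, Z, Q, Q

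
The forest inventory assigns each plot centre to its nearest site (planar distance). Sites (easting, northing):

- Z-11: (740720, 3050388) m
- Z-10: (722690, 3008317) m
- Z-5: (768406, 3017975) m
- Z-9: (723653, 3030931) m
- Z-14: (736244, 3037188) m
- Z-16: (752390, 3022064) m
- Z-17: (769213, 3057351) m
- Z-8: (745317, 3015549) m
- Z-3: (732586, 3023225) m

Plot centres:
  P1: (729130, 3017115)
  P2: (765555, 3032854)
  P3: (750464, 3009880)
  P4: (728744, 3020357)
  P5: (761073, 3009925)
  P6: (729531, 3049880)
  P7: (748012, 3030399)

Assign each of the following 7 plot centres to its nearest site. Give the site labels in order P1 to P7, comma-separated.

Z-3, Z-5, Z-8, Z-3, Z-5, Z-11, Z-16

P1 → Z-3 (d²=49276036.00)
P2 → Z-5 (d²=229512842.00)
P3 → Z-8 (d²=58629170.00)
P4 → Z-3 (d²=22986388.00)
P5 → Z-5 (d²=118575389.00)
P6 → Z-11 (d²=125451785.00)
P7 → Z-16 (d²=88639109.00)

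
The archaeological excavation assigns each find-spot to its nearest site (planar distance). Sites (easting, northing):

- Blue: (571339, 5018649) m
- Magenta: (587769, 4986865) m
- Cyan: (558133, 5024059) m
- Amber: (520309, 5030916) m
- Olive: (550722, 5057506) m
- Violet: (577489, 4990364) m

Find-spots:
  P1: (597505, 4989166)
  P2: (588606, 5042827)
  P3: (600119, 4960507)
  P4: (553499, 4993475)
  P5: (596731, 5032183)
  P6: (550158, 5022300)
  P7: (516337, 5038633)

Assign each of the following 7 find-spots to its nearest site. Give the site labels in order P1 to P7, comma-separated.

P1 → Magenta (d²=100084297.00)
P2 → Blue (d²=882724973.00)
P3 → Magenta (d²=847266664.00)
P4 → Violet (d²=585198421.00)
P5 → Blue (d²=827922820.00)
P6 → Cyan (d²=66694706.00)
P7 → Amber (d²=75328873.00)

Magenta, Blue, Magenta, Violet, Blue, Cyan, Amber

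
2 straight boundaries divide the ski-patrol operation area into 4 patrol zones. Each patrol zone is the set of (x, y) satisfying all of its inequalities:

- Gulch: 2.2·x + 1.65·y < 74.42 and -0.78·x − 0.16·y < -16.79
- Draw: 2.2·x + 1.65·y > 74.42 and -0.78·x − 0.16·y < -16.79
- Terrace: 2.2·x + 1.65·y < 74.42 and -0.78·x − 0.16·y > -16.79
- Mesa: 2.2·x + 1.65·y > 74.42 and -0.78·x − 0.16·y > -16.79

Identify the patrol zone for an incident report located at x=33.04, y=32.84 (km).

Draw

2.2·33.04 + 1.65·32.84 = 126.874, which is > 74.42
-0.78·33.04 − 0.16·32.84 = -31.026, which is < -16.79
This sign pattern matches Draw.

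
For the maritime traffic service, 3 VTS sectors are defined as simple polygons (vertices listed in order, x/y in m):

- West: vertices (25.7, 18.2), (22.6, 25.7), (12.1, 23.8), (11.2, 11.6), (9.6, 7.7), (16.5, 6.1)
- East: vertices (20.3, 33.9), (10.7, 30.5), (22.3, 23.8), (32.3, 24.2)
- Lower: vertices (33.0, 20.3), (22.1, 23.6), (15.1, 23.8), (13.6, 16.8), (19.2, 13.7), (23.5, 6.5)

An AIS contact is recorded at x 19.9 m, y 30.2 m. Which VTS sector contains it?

Cast a ray rightward from (19.9, 30.2). For each polygon, the edges (by vertex number in listed order) whose endpoints lie on opposite sides of y = 30.2, where each meets that height, and whether that is right or left of the point:
West: no edge straddles that height → 0 crossings.
East: 2–3 at x≈11.22 (left), 4–1 at x≈24.88 (right) → 1 crossing.
Lower: no edge straddles that height → 0 crossings.
Only East has an odd count, so the point is inside East.

East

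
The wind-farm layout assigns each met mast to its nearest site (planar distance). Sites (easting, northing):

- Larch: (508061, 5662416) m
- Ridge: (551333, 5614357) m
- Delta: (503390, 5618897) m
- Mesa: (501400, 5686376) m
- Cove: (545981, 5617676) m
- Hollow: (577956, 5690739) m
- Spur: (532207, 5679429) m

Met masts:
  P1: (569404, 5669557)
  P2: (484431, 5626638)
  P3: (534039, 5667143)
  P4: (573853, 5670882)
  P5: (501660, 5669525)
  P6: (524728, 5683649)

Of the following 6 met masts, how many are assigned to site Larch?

P1 → Hollow
P2 → Delta
P3 → Spur
P4 → Hollow
P5 → Larch
P6 → Spur
1 of the 6 goes to Larch.

1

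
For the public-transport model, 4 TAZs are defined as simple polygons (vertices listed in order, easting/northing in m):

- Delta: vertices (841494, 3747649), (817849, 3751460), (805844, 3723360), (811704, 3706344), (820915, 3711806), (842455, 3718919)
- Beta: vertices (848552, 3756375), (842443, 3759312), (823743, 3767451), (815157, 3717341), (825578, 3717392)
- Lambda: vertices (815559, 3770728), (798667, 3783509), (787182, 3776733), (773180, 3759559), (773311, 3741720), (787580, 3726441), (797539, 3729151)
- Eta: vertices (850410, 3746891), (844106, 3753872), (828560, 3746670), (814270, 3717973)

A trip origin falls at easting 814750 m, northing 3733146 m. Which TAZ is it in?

Delta

Cast a ray rightward from (814750, 3733146). For each polygon, the edges (by vertex number in listed order) whose endpoints lie on opposite sides of northing = 3733146, where each meets that height, and whether that is right or left of the point:
Delta: 2–3 at easting≈810024.8 (left), 6–1 at easting≈841979.1 (right) → 1 crossing.
Beta: 3–4 at easting≈817865.1 (right), 5–1 at easting≈834862.4 (right) → 2 crossings.
Lambda: 5–6 at easting≈781318.2 (left), 7–1 at easting≈799270.5 (left) → 0 crossings.
Eta: 3–4 at easting≈821825.6 (right), 4–1 at easting≈833232.3 (right) → 2 crossings.
Only Delta has an odd count, so the point is inside Delta.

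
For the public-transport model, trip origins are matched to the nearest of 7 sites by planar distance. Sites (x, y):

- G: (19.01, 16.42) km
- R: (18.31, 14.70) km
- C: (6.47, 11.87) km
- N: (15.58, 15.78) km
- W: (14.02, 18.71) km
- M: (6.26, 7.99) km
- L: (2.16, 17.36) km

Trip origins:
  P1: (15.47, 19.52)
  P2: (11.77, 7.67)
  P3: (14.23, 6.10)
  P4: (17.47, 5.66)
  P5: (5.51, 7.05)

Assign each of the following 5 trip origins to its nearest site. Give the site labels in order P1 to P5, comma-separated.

W, M, M, R, M

P1 → W (d²=2.76)
P2 → M (d²=30.46)
P3 → M (d²=67.09)
P4 → R (d²=82.43)
P5 → M (d²=1.45)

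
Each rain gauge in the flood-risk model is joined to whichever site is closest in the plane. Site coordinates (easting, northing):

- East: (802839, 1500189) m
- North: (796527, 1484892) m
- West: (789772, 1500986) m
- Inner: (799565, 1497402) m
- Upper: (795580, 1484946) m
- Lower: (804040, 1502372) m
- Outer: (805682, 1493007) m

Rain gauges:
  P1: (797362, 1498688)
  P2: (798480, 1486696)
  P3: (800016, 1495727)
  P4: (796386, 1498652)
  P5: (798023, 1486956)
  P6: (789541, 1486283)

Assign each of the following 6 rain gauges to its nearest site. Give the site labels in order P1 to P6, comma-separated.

P1 → Inner (d²=6507005.00)
P2 → North (d²=7068625.00)
P3 → Inner (d²=3009026.00)
P4 → Inner (d²=11668541.00)
P5 → North (d²=6498112.00)
P6 → Upper (d²=38257090.00)

Inner, North, Inner, Inner, North, Upper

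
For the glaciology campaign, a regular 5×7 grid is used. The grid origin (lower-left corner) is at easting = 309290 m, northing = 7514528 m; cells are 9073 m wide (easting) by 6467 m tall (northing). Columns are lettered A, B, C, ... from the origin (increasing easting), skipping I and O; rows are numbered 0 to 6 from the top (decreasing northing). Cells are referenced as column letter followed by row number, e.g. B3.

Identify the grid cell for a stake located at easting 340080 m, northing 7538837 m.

Column index: ⌊(340080 − 309290) / 9073⌋ = ⌊3.394⌋ = 3 → column D
Row offset from origin: ⌊(7538837 − 7514528) / 6467⌋ = ⌊3.759⌋ = 3 → row 3 (counted from top)

D3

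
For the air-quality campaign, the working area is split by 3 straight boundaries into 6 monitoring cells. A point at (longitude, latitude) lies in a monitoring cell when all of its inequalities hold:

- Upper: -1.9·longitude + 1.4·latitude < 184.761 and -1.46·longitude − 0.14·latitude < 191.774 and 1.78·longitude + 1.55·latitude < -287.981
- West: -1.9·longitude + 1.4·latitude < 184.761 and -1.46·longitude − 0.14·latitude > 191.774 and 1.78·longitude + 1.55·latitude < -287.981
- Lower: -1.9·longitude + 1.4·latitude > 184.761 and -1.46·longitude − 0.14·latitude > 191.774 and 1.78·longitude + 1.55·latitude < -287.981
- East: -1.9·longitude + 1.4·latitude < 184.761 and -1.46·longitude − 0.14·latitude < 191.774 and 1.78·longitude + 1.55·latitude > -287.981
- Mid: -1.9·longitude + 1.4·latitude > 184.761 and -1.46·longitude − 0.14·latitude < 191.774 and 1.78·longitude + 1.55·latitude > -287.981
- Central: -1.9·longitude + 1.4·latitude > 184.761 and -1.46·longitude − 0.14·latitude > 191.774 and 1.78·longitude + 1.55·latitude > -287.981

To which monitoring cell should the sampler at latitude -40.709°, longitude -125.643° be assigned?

East

-1.9·-125.643 + 1.4·-40.709 = 181.729, which is < 184.761
-1.46·-125.643 − 0.14·-40.709 = 189.138, which is < 191.774
1.78·-125.643 + 1.55·-40.709 = -286.743, which is > -287.981
This sign pattern matches East.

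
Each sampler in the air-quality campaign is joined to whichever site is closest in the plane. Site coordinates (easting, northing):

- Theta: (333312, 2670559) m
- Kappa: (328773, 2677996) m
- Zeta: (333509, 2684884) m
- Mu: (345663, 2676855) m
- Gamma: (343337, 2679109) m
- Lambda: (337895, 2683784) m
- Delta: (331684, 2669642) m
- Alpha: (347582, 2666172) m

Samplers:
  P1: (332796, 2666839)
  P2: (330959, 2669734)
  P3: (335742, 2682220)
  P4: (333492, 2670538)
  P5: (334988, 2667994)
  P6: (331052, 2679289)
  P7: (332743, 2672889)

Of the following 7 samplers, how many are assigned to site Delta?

2

P1 → Delta
P2 → Delta
P3 → Lambda
P4 → Theta
P5 → Theta
P6 → Kappa
P7 → Theta
2 of the 7 go to Delta.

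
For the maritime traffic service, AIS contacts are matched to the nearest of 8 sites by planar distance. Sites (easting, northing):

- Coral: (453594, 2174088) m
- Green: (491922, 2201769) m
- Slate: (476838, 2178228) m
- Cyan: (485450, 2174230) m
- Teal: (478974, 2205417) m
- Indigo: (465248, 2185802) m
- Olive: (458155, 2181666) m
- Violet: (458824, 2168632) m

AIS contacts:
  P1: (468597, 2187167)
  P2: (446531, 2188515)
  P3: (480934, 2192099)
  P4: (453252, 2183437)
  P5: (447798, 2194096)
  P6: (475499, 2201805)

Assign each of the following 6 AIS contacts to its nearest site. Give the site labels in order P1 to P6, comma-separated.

P1 → Indigo (d²=13079026.00)
P2 → Olive (d²=182026177.00)
P3 → Teal (d²=181210724.00)
P4 → Olive (d²=27175850.00)
P5 → Olive (d²=261772349.00)
P6 → Teal (d²=25122169.00)

Indigo, Olive, Teal, Olive, Olive, Teal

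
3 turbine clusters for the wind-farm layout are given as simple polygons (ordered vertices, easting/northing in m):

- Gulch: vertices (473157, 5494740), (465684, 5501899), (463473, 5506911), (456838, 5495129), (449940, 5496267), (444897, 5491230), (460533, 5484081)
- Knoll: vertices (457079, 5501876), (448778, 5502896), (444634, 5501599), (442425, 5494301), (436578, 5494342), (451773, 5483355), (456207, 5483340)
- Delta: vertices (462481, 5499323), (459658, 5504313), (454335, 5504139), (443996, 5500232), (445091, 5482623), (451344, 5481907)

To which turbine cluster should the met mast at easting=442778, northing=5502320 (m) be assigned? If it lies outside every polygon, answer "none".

Cast a ray rightward from (442778, 5502320). For each polygon, the edges (by vertex number in listed order) whose endpoints lie on opposite sides of northing = 5502320, where each meets that height, and whether that is right or left of the point:
Gulch: 2–3 at easting≈465498.3 (right), 3–4 at easting≈460887.6 (right) → 2 crossings.
Knoll: 1–2 at easting≈453465.6 (right), 2–3 at easting≈446937.6 (right) → 2 crossings.
Delta: 1–2 at easting≈460785.5 (right), 3–4 at easting≈449521.4 (right) → 2 crossings.
All counts are even, so the point lies outside every listed polygon.

none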